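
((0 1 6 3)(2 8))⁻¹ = (0 3 6 1)(2 8)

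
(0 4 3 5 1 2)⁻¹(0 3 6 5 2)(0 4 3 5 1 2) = (0 4 5 6 1)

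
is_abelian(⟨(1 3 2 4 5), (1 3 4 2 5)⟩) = no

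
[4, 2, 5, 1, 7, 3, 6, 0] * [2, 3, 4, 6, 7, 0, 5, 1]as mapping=[0→7, 1→4, 2→0, 3→3, 4→1, 5→6, 6→5, 7→2]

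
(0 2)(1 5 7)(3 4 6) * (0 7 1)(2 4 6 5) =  (0 4 5 1 2 7)(3 6)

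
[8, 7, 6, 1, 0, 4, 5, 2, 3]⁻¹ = [4, 3, 7, 8, 5, 6, 2, 1, 0]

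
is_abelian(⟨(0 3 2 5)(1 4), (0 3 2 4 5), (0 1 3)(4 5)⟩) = no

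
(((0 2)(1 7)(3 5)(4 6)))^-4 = ()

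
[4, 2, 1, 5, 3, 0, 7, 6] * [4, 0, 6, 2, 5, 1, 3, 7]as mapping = [0→5, 1→6, 2→0, 3→1, 4→2, 5→4, 6→7, 7→3]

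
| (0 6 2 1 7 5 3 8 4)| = 9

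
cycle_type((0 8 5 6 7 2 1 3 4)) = 9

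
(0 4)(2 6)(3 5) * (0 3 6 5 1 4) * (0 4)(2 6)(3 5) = (0 4 5 2 3 1)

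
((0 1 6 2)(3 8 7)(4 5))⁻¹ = (0 2 6 1)(3 7 8)(4 5)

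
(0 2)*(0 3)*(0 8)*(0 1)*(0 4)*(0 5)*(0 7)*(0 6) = (0 2 3 8 1 4 5 7 6)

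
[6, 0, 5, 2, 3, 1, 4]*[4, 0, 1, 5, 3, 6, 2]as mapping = [0→2, 1→4, 2→6, 3→1, 4→5, 5→0, 6→3]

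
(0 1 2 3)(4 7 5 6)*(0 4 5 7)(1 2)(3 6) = (0 2 6 5 3 4)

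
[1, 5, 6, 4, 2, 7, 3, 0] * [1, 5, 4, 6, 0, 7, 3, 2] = [5, 7, 3, 0, 4, 2, 6, 1]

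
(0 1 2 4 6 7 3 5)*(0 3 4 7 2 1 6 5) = (0 6 2 7 4 5 3)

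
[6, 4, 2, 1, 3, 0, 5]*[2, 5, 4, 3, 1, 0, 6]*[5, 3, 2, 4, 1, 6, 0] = [0, 3, 1, 6, 4, 2, 5]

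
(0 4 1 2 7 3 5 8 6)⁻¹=(0 6 8 5 3 7 2 1 4)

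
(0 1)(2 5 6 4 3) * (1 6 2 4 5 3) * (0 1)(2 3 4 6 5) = (0 5 3 6 2 4)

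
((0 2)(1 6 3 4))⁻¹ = (0 2)(1 4 3 6)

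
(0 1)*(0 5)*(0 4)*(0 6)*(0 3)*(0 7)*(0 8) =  (0 1 5 4 6 3 7 8)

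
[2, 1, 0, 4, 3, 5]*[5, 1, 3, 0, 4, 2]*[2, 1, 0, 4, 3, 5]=[4, 1, 5, 3, 2, 0]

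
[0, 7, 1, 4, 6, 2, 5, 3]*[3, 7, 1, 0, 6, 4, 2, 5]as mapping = [0→3, 1→5, 2→7, 3→6, 4→2, 5→1, 6→4, 7→0]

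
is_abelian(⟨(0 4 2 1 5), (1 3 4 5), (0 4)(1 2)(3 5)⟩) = no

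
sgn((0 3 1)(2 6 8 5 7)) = 1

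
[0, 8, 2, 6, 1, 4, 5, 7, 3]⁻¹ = [0, 4, 2, 8, 5, 6, 3, 7, 1]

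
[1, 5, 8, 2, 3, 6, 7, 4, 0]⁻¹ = [8, 0, 3, 4, 7, 1, 5, 6, 2]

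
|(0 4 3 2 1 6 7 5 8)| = 9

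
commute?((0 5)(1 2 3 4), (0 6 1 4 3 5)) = no:(0 5)(1 2 3 4) * (0 6 1 4 3 5) = (1 2 5 6), (0 6 1 4 3 5) * (0 5)(1 2 3 4) = (0 6 2 3)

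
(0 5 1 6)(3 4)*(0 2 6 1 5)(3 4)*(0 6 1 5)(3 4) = (0 6 2 1 5)(3 4)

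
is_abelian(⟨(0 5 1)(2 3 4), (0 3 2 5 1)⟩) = no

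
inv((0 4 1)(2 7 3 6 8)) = (0 1 4)(2 8 6 3 7)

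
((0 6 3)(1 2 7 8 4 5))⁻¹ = (0 3 6)(1 5 4 8 7 2)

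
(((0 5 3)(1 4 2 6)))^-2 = (0 5 3)(1 2)(4 6)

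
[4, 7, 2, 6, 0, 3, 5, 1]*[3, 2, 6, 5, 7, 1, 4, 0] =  [7, 0, 6, 4, 3, 5, 1, 2]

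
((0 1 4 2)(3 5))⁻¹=(0 2 4 1)(3 5)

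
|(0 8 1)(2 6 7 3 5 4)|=6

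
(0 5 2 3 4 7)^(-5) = (0 5 2 3 4 7)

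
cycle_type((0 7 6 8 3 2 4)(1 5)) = 2.7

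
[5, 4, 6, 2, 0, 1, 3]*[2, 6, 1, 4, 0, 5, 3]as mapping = [0→5, 1→0, 2→3, 3→1, 4→2, 5→6, 6→4]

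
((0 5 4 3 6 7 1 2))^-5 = (0 3 1 5 6 2 4 7)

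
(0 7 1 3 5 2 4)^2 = (0 1 5 4 7 3 2)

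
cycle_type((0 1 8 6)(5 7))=2.4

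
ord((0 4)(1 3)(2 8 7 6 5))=10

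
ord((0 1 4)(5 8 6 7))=12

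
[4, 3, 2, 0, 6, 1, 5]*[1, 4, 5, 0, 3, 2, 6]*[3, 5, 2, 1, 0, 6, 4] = [1, 3, 6, 5, 4, 0, 2]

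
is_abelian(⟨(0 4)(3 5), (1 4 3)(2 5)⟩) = no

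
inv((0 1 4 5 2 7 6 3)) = (0 3 6 7 2 5 4 1)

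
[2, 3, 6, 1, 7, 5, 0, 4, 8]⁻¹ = [6, 3, 0, 1, 7, 5, 2, 4, 8]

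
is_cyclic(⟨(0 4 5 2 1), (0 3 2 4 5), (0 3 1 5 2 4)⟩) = no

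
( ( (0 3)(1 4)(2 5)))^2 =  ()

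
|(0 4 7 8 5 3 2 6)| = 8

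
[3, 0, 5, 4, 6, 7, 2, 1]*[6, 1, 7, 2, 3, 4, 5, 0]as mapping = [0→2, 1→6, 2→4, 3→3, 4→5, 5→0, 6→7, 7→1]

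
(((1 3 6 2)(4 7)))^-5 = (1 2 6 3)(4 7)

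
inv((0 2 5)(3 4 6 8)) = (0 5 2)(3 8 6 4)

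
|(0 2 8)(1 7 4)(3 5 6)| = 3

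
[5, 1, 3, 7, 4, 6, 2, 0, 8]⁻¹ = [7, 1, 6, 2, 4, 0, 5, 3, 8]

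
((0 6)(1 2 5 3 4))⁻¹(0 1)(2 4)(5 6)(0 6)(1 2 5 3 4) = (0 3)(1 5)(2 6)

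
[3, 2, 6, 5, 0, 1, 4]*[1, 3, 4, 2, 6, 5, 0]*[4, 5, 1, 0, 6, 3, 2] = [1, 6, 4, 3, 5, 0, 2]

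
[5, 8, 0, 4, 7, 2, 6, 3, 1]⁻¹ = [2, 8, 5, 7, 3, 0, 6, 4, 1]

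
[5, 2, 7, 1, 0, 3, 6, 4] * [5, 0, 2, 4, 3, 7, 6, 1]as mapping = [0→7, 1→2, 2→1, 3→0, 4→5, 5→4, 6→6, 7→3]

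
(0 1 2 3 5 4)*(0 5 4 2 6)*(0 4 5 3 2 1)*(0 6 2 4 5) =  (0 6 5 1 2 4 3)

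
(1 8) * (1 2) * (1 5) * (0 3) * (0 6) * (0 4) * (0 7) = (0 3 6 4 7)(1 8 2 5)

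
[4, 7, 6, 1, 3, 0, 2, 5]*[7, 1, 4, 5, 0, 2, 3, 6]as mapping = [0→0, 1→6, 2→3, 3→1, 4→5, 5→7, 6→4, 7→2]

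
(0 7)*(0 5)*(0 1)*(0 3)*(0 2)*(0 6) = (0 7 5 1 3 2 6)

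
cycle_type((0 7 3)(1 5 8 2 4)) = 3.5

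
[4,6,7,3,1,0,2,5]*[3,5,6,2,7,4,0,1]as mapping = [0→7,1→0,2→1,3→2,4→5,5→3,6→6,7→4]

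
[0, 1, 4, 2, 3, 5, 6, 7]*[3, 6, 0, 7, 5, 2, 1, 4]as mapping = [0→3, 1→6, 2→5, 3→0, 4→7, 5→2, 6→1, 7→4]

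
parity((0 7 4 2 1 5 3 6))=odd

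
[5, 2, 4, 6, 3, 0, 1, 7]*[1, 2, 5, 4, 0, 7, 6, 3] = [7, 5, 0, 6, 4, 1, 2, 3]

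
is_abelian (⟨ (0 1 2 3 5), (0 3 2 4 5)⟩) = no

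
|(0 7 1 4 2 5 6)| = 7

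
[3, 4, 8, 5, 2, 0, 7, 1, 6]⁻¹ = [5, 7, 4, 0, 1, 3, 8, 6, 2]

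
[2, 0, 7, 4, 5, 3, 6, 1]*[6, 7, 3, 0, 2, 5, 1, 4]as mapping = [0→3, 1→6, 2→4, 3→2, 4→5, 5→0, 6→1, 7→7]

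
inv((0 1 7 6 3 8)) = (0 8 3 6 7 1)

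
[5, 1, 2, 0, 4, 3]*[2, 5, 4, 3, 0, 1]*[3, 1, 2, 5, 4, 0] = [1, 0, 4, 2, 3, 5]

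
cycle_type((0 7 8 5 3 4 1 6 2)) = 9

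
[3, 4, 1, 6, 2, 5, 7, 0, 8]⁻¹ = [7, 2, 4, 0, 1, 5, 3, 6, 8]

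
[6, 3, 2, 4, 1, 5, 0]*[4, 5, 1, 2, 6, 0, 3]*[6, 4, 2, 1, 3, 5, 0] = [1, 2, 4, 0, 5, 6, 3]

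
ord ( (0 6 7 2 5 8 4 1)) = 8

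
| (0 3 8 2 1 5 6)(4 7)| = 14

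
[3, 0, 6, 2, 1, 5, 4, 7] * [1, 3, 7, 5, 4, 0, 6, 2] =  [5, 1, 6, 7, 3, 0, 4, 2]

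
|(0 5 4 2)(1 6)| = 4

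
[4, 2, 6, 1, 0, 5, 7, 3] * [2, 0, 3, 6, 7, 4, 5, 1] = [7, 3, 5, 0, 2, 4, 1, 6]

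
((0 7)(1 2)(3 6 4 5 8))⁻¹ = (0 7)(1 2)(3 8 5 4 6)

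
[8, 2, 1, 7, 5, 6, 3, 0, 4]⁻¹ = [7, 2, 1, 6, 8, 4, 5, 3, 0]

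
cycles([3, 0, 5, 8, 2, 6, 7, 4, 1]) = (0 3 8 1)(2 5 6 7 4)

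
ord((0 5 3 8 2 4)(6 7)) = 6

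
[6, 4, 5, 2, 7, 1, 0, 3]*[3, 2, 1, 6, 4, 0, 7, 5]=[7, 4, 0, 1, 5, 2, 3, 6]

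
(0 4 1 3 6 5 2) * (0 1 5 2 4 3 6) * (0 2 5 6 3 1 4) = (0 1 3 2 4 6 5)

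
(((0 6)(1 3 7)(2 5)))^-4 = (1 7 3)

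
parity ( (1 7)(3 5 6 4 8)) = odd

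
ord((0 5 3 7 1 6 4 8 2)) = 9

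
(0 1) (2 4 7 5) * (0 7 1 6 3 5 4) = (0 6 3 5 2) (1 7 4) 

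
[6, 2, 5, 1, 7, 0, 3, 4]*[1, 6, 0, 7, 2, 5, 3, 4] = [3, 0, 5, 6, 4, 1, 7, 2]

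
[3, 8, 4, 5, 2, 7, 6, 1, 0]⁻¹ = [8, 7, 4, 0, 2, 3, 6, 5, 1]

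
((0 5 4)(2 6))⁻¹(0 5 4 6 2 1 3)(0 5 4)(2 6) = (0 2 6 1 3 5 4)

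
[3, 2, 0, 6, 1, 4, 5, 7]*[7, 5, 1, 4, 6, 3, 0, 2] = [4, 1, 7, 0, 5, 6, 3, 2]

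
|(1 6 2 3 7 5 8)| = 7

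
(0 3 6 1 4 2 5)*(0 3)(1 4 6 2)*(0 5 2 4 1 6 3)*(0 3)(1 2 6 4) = (0 5 3 1)(2 6)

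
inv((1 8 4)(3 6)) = (1 4 8)(3 6)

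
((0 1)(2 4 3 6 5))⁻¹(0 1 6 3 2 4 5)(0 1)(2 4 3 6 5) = (0 5 6 4 3 2 1)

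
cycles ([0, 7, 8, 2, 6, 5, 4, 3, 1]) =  (1 7 3 2 8)(4 6)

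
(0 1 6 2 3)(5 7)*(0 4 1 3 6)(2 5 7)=(0 3 4 1)(2 6 5)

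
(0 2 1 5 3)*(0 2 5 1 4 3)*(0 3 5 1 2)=(0 1 2 4 5 3)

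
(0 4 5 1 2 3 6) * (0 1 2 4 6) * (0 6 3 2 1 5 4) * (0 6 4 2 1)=(0 3 4 2 1 6 5)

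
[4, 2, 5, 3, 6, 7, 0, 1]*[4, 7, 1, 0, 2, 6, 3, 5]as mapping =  [0→2, 1→1, 2→6, 3→0, 4→3, 5→5, 6→4, 7→7]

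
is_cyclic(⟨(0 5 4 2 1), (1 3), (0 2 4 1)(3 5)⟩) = no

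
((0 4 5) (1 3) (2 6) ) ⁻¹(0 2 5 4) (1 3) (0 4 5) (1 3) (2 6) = (0 5 4 6) (1 3) 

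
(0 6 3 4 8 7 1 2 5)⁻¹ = (0 5 2 1 7 8 4 3 6)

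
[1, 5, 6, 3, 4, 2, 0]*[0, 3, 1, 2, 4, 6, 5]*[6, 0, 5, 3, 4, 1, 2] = [3, 2, 1, 5, 4, 0, 6]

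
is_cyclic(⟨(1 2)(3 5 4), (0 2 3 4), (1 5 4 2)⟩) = no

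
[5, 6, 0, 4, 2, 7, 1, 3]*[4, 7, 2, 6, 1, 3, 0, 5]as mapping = [0→3, 1→0, 2→4, 3→1, 4→2, 5→5, 6→7, 7→6]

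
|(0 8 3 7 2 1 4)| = 7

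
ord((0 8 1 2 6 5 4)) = 7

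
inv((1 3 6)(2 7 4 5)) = (1 6 3)(2 5 4 7)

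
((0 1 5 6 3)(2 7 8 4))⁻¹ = (0 3 6 5 1)(2 4 8 7)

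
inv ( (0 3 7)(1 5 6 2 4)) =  (0 7 3)(1 4 2 6 5)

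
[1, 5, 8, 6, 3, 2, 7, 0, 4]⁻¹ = [7, 0, 5, 4, 8, 1, 3, 6, 2]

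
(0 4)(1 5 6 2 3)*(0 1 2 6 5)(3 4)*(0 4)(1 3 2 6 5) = (0 2)(1 4 3 6 5)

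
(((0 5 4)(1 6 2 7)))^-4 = (0 4 5)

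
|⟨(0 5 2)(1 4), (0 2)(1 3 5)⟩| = 720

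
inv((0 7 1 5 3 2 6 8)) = (0 8 6 2 3 5 1 7)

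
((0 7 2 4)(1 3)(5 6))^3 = (0 4 2 7)(1 3)(5 6)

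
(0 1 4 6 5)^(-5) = ()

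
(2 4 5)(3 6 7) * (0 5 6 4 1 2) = (0 5)(1 2)(3 4 6 7)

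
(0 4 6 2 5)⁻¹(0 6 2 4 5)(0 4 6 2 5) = (0 4 2 5 6)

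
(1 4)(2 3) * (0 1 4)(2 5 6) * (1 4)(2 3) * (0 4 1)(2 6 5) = (0 1 4)(2 6 3)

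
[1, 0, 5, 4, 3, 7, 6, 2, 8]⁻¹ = [1, 0, 7, 4, 3, 2, 6, 5, 8]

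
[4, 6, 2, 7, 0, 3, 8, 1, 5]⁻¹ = [4, 7, 2, 5, 0, 8, 1, 3, 6]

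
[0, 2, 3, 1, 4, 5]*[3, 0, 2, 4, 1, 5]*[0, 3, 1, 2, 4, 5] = [2, 1, 4, 0, 3, 5]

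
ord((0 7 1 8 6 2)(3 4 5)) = 6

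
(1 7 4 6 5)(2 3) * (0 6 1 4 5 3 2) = (0 6 3)(1 7 5 4)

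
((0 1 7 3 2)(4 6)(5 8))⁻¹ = (0 2 3 7 1)(4 6)(5 8)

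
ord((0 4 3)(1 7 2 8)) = 12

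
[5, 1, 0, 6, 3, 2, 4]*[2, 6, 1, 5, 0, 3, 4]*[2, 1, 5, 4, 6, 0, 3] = [4, 3, 5, 6, 0, 1, 2]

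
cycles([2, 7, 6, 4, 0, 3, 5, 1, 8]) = (0 2 6 5 3 4)(1 7)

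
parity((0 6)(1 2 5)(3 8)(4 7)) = odd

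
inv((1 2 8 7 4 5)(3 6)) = (1 5 4 7 8 2)(3 6)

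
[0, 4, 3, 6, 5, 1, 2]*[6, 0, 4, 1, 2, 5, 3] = [6, 2, 1, 3, 5, 0, 4]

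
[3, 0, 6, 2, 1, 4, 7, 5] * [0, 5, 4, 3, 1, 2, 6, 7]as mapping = [0→3, 1→0, 2→6, 3→4, 4→5, 5→1, 6→7, 7→2]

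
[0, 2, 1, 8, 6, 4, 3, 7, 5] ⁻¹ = [0, 2, 1, 6, 5, 8, 4, 7, 3] 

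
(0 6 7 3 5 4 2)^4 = (0 5 6 4 7 2 3)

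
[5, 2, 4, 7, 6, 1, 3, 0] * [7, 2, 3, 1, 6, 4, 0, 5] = [4, 3, 6, 5, 0, 2, 1, 7]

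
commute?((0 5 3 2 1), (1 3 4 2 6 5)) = no:(0 5 3 2 1)*(1 3 4 2 6 5) = (0 1)(2 3 6 5 4), (1 3 4 2 6 5)*(0 5 3 2 1) = (0 5)(1 2 6 3 4)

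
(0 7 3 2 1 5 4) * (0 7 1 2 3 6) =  (0 1 5 4 7 6)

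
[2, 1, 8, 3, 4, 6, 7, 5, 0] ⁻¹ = [8, 1, 0, 3, 4, 7, 5, 6, 2] 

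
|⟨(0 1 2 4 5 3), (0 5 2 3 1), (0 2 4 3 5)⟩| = 720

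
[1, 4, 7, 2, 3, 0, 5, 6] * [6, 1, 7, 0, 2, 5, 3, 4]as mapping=[0→1, 1→2, 2→4, 3→7, 4→0, 5→6, 6→5, 7→3]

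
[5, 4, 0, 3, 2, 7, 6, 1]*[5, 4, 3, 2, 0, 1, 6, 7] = [1, 0, 5, 2, 3, 7, 6, 4]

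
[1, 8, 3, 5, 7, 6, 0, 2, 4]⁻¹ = [6, 0, 7, 2, 8, 3, 5, 4, 1]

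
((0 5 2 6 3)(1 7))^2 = (0 2 3 5 6)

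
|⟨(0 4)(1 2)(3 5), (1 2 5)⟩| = 24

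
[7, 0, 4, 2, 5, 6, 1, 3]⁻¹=[1, 6, 3, 7, 2, 4, 5, 0]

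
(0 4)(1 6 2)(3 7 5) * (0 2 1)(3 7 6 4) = (0 3 6 1 4 2)(5 7)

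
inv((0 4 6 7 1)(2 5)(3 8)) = (0 1 7 6 4)(2 5)(3 8)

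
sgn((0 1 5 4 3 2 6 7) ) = -1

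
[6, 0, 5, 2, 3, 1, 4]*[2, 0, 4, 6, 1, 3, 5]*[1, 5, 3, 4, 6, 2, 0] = [2, 3, 4, 6, 0, 1, 5]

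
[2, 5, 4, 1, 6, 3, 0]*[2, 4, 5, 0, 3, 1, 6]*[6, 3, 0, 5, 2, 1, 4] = [1, 3, 5, 2, 4, 6, 0] 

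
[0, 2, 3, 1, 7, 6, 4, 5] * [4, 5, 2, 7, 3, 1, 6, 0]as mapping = [0→4, 1→2, 2→7, 3→5, 4→0, 5→6, 6→3, 7→1]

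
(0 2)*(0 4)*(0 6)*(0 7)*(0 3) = (0 2 4 6 7 3)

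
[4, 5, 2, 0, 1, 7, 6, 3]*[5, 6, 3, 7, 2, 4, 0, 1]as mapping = [0→2, 1→4, 2→3, 3→5, 4→6, 5→1, 6→0, 7→7]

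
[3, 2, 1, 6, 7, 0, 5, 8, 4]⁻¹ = [5, 2, 1, 0, 8, 6, 3, 4, 7]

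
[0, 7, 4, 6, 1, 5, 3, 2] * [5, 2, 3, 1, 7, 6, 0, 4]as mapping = [0→5, 1→4, 2→7, 3→0, 4→2, 5→6, 6→1, 7→3]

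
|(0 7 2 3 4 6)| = 6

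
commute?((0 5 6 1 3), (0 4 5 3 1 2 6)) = no:(0 5 6 1 3) * (0 4 5 3 1 2 6) = (0 3 4 5)(2 6), (0 4 5 3 1 2 6) * (0 5 6 1 3) = (0 4 6 5)(1 2)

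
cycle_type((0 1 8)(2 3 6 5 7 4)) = 3.6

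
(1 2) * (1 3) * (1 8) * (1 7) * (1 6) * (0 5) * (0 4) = (0 5 4)(1 2 3 8 7 6)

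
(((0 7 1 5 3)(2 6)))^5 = (2 6)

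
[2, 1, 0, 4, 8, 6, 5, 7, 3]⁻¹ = [2, 1, 0, 8, 3, 6, 5, 7, 4]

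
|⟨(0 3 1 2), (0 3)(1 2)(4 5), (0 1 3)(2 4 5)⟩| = 120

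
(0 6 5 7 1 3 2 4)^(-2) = (0 2 1 5)(3 7 6 4)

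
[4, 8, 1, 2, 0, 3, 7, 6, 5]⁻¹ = [4, 2, 3, 5, 0, 8, 7, 6, 1]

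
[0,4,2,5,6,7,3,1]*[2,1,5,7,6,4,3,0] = [2,6,5,4,3,0,7,1]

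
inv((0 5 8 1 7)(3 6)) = (0 7 1 8 5)(3 6)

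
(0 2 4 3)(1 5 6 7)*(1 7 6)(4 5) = (0 2 5 1 4 3)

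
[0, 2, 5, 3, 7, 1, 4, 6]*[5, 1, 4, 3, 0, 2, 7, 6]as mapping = [0→5, 1→4, 2→2, 3→3, 4→6, 5→1, 6→0, 7→7]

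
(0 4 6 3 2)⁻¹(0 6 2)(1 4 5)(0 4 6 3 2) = (0 4 3)(1 6 5)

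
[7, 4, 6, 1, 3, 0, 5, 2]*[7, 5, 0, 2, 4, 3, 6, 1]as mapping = [0→1, 1→4, 2→6, 3→5, 4→2, 5→7, 6→3, 7→0]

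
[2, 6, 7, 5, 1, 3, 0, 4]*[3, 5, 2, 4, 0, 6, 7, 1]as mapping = [0→2, 1→7, 2→1, 3→6, 4→5, 5→4, 6→3, 7→0]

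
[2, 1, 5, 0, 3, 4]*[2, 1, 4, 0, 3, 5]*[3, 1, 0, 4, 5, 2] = [5, 1, 2, 0, 3, 4]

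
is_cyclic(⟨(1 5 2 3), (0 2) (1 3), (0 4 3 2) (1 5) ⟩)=no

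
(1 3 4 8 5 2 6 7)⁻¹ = (1 7 6 2 5 8 4 3)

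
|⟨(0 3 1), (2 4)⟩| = 6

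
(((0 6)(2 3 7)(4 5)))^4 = (2 3 7)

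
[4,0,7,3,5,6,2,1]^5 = [7,2,5,3,1,0,4,6]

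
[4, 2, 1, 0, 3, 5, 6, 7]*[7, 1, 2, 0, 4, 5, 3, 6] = [4, 2, 1, 7, 0, 5, 3, 6]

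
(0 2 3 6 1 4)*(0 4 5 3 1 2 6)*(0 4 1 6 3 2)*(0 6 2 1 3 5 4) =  (0 5 1 4 3)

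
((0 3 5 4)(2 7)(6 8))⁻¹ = (0 4 5 3)(2 7)(6 8)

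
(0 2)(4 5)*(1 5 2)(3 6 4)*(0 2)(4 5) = (0 1 4)(3 6 5)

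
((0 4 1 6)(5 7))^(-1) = (0 6 1 4)(5 7)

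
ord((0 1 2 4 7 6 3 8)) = 8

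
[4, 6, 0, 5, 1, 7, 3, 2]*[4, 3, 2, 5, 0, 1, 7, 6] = [0, 7, 4, 1, 3, 6, 5, 2]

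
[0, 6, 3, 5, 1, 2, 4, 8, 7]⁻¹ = [0, 4, 5, 2, 6, 3, 1, 8, 7]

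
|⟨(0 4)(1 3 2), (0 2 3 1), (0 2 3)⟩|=120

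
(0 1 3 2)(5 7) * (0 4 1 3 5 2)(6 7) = (0 3)(1 5 6 7 2 4)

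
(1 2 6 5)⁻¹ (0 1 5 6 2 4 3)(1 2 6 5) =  (0 2 1 5 6 4 3)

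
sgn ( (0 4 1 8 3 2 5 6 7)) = 1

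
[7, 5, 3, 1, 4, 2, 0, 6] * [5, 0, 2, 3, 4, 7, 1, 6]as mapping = [0→6, 1→7, 2→3, 3→0, 4→4, 5→2, 6→5, 7→1]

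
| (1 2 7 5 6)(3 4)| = 10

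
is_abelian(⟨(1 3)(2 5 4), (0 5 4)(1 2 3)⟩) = no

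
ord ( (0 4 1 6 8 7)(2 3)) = 6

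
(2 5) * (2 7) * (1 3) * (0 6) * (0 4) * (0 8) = (0 6 4 8) (1 3) (2 5 7) 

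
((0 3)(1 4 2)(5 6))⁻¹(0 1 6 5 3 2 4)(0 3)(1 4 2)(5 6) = (0 1 2 3 4 5 6)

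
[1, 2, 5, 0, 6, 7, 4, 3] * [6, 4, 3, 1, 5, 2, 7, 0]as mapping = [0→4, 1→3, 2→2, 3→6, 4→7, 5→0, 6→5, 7→1]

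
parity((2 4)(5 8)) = even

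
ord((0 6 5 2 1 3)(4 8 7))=6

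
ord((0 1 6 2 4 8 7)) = 7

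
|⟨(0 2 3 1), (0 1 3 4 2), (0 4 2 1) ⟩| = 120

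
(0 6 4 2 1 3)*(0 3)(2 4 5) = (0 6 5 2 1)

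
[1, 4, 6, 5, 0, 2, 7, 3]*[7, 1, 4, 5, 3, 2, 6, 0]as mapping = [0→1, 1→3, 2→6, 3→2, 4→7, 5→4, 6→0, 7→5]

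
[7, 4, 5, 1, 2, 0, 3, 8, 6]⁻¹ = [5, 3, 4, 6, 1, 2, 8, 0, 7]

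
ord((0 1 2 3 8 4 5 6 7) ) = 9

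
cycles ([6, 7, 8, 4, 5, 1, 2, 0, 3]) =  (0 6 2 8 3 4 5 1 7)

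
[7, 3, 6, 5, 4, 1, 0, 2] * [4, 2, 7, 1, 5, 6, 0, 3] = [3, 1, 0, 6, 5, 2, 4, 7]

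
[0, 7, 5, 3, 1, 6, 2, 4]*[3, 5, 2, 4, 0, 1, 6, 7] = [3, 7, 1, 4, 5, 6, 2, 0]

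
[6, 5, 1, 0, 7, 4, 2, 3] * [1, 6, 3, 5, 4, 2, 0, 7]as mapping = [0→0, 1→2, 2→6, 3→1, 4→7, 5→4, 6→3, 7→5]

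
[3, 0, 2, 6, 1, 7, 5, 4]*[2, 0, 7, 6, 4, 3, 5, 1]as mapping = [0→6, 1→2, 2→7, 3→5, 4→0, 5→1, 6→3, 7→4]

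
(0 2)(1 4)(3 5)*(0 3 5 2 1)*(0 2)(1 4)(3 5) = (0 4 2 5 3)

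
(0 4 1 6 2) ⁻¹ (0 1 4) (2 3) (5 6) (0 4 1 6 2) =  (0 3) (1 4 6) (2 5) 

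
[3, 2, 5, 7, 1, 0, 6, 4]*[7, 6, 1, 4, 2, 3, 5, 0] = [4, 1, 3, 0, 6, 7, 5, 2]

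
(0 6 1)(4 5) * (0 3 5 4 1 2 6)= (1 3 5)(2 6)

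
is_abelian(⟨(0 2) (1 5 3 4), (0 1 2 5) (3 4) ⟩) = no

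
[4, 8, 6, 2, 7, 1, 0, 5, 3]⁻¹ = [6, 5, 3, 8, 0, 7, 2, 4, 1]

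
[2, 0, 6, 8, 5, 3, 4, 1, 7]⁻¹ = [1, 7, 0, 5, 6, 4, 2, 8, 3]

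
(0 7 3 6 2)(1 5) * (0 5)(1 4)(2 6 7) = (0 2 5 4 1)(3 7)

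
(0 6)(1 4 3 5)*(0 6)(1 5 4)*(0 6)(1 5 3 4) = (0 6)(1 5 3)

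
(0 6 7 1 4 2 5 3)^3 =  (0 1 5 6 4 3 7 2)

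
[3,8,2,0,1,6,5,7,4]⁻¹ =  [3,4,2,0,8,6,5,7,1]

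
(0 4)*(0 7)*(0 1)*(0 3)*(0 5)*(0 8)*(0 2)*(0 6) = (0 4 7 1 3 5 8 2 6)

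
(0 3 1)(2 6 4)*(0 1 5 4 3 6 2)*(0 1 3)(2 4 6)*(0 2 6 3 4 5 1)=(0 6 2 5 3 1 4)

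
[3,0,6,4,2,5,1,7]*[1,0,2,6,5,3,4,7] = [6,1,4,5,2,3,0,7]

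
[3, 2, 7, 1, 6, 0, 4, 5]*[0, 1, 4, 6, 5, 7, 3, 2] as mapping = [0→6, 1→4, 2→2, 3→1, 4→3, 5→0, 6→5, 7→7] 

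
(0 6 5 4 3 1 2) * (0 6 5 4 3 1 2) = (0 5 3 2 6 4 1)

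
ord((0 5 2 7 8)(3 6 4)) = 15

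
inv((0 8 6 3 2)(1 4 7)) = (0 2 3 6 8)(1 7 4)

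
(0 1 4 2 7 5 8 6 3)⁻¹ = (0 3 6 8 5 7 2 4 1)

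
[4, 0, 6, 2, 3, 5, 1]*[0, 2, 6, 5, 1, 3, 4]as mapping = [0→1, 1→0, 2→4, 3→6, 4→5, 5→3, 6→2]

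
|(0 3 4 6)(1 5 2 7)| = 4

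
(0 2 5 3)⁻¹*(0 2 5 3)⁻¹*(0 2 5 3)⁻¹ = (0 2 5 3)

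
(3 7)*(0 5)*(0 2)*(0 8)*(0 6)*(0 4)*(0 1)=(0 5 2 8 6 4 1)(3 7)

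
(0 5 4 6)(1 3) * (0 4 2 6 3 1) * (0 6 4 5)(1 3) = (1 3 6 5 2 4)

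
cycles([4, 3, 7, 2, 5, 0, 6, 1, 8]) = (0 4 5)(1 3 2 7)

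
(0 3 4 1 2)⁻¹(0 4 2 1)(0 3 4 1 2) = (0 2 3 1)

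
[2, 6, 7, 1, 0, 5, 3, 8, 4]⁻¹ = [4, 3, 0, 6, 8, 5, 1, 2, 7]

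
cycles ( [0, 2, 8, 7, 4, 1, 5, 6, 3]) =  (1 2 8 3 7 6 5)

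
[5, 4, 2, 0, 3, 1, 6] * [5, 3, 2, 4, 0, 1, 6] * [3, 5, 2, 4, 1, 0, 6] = [5, 3, 2, 0, 1, 4, 6]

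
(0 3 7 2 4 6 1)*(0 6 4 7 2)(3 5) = (0 5 3 2 7)(1 6)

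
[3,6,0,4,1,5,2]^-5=[3,6,0,4,1,5,2]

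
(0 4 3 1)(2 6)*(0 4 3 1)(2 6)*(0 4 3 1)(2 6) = (0 1 3 4)(2 6)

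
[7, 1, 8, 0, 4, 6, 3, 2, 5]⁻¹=[3, 1, 7, 6, 4, 8, 5, 0, 2]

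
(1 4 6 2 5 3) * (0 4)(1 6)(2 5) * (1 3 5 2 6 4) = (0 1)(2 6)(3 4)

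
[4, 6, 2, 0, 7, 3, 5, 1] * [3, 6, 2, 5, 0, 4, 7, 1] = [0, 7, 2, 3, 1, 5, 4, 6]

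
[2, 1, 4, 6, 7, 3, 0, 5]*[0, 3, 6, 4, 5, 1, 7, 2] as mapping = [0→6, 1→3, 2→5, 3→7, 4→2, 5→4, 6→0, 7→1] 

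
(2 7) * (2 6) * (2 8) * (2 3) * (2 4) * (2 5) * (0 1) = (0 1)(2 7 6 8 3 4 5)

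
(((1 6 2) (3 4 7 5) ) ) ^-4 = (1 2 6) 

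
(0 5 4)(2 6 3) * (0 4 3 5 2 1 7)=(0 2 6 5 3 1 7)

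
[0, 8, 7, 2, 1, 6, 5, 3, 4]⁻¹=[0, 4, 3, 7, 8, 6, 5, 2, 1]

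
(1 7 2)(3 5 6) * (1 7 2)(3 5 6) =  (1 2 7)(3 6 5)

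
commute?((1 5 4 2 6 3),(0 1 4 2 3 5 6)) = no:(1 5 4 2 6 3) * (0 1 4 2 3 5 6) = (0 1 6 5 2)(3 4),(0 1 4 2 3 5 6) * (1 5 4 2 6 3) = (0 5 3 4 6)(1 2)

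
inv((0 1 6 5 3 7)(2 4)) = (0 7 3 5 6 1)(2 4)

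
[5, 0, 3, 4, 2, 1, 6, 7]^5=[1, 5, 4, 2, 3, 0, 6, 7]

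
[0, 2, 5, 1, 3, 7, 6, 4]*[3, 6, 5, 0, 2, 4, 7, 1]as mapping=[0→3, 1→5, 2→4, 3→6, 4→0, 5→1, 6→7, 7→2]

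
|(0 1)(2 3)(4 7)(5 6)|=2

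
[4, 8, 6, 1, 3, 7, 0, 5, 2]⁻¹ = [6, 3, 8, 4, 0, 7, 2, 5, 1]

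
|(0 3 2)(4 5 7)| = 3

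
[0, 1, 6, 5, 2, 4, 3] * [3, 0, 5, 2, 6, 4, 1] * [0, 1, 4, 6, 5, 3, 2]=[6, 0, 1, 5, 3, 2, 4]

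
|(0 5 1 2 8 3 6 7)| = 8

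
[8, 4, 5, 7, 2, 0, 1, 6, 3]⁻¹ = [5, 6, 4, 8, 1, 2, 7, 3, 0]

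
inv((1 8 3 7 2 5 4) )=(1 4 5 2 7 3 8) 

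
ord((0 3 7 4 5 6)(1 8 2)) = 6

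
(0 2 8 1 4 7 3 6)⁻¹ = (0 6 3 7 4 1 8 2)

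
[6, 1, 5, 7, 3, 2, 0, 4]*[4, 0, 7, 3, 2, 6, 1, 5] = [1, 0, 6, 5, 3, 7, 4, 2]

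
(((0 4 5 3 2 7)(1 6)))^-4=(0 5 2)(3 7 4)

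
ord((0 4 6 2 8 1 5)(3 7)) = 14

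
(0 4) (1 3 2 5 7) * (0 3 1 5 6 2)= (0 4 3) (2 6) (5 7) 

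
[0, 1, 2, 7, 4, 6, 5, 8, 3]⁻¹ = [0, 1, 2, 8, 4, 6, 5, 3, 7]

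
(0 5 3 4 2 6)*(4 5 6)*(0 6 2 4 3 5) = (0 2 3)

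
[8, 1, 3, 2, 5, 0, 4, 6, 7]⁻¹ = [5, 1, 3, 2, 6, 4, 7, 8, 0]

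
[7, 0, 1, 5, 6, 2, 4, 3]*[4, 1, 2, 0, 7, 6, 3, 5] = [5, 4, 1, 6, 3, 2, 7, 0]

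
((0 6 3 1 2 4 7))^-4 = (0 1 7 3 4 6 2)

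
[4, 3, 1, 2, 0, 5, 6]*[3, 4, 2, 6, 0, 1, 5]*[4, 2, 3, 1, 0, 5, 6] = [4, 6, 0, 3, 1, 2, 5]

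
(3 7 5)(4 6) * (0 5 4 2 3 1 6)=(0 5 1 6 2 3 7 4)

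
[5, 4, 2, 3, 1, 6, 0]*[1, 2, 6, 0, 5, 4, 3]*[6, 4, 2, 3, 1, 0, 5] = [1, 0, 5, 6, 2, 3, 4]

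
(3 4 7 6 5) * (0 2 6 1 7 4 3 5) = (0 2 6)(1 7)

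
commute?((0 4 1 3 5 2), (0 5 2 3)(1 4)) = no:(0 4 1 3 5 2)*(0 5 2 3)(1 4) = (0 1)(2 5 3), (0 5 2 3)(1 4)*(0 4 1 3 5 2) = (0 2 5)(3 4)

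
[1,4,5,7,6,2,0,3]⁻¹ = [6,0,5,7,1,2,4,3]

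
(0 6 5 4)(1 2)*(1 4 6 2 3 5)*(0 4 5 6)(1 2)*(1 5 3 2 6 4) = (0 5)(1 2 3 4)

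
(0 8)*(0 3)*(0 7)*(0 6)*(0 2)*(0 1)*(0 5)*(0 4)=(0 8 3 7 6 2 1 5 4)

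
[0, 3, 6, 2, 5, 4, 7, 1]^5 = [0, 1, 2, 3, 5, 4, 6, 7]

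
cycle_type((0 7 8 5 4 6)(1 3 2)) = 3.6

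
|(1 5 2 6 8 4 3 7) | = 8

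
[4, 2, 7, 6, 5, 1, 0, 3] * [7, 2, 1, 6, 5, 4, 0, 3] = [5, 1, 3, 0, 4, 2, 7, 6]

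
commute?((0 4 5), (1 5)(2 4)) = no:(0 4 5)*(1 5)(2 4) = (0 2 4 1 5), (1 5)(2 4)*(0 4 5) = (0 4 2 5 1)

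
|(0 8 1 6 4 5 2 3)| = 8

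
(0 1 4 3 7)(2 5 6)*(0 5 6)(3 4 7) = (0 1 7 5)(2 6)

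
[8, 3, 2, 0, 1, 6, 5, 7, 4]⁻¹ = [3, 4, 2, 1, 8, 6, 5, 7, 0]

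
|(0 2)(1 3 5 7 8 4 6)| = 14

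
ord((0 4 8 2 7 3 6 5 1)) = 9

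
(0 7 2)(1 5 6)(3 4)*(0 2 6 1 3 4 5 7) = (1 7 6 3 5)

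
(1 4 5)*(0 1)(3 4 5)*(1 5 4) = (0 5)(1 4 3)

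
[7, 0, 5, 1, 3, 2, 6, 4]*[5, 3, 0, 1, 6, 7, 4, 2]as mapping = [0→2, 1→5, 2→7, 3→3, 4→1, 5→0, 6→4, 7→6]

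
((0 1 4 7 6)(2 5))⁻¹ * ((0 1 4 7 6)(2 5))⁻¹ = (0 7 1 6 4)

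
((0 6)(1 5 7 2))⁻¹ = (0 6)(1 2 7 5)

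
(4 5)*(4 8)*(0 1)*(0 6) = (0 1 6)(4 5 8)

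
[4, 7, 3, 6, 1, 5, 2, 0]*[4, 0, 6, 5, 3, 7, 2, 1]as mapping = [0→3, 1→1, 2→5, 3→2, 4→0, 5→7, 6→6, 7→4]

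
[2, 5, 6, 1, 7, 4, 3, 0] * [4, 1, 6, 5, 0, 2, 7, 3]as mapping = [0→6, 1→2, 2→7, 3→1, 4→3, 5→0, 6→5, 7→4]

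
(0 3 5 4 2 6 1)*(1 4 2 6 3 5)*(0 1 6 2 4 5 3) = (0 3 6 5 4 2)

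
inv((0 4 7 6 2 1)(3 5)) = (0 1 2 6 7 4)(3 5)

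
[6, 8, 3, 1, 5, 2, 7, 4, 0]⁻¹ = [8, 3, 5, 2, 7, 4, 0, 6, 1]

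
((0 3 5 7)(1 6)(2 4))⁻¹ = (0 7 5 3)(1 6)(2 4)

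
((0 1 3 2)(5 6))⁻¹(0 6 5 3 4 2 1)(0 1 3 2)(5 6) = (0 3 1 5 6 2 4)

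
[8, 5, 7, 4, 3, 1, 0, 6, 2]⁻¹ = [6, 5, 8, 4, 3, 1, 7, 2, 0]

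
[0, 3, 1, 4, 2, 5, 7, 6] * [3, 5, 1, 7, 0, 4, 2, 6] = [3, 7, 5, 0, 1, 4, 6, 2] 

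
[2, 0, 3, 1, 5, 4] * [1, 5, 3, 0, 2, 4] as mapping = [0→3, 1→1, 2→0, 3→5, 4→4, 5→2] 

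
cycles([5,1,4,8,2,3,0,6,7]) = (0 5 3 8 7 6)(2 4)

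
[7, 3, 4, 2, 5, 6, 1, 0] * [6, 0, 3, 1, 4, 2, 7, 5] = [5, 1, 4, 3, 2, 7, 0, 6]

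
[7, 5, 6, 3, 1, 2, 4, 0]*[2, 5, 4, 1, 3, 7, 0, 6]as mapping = [0→6, 1→7, 2→0, 3→1, 4→5, 5→4, 6→3, 7→2]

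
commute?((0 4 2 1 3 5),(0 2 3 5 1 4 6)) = no:(0 4 2 1 3 5) * (0 2 3 5 1 4 6) = (0 6)(1 5 2 4 3),(0 2 3 5 1 4 6) * (0 4 2 1 3 5) = (0 1 2 5 3)(4 6)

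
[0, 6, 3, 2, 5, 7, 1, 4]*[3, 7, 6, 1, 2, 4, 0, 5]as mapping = [0→3, 1→0, 2→1, 3→6, 4→4, 5→5, 6→7, 7→2]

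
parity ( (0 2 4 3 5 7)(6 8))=even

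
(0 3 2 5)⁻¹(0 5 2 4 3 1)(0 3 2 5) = (0 5 4 2 1 3)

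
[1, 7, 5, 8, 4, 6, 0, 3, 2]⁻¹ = [6, 0, 8, 7, 4, 2, 5, 1, 3]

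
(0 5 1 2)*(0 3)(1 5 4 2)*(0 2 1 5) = (0 4 1 5)(2 3)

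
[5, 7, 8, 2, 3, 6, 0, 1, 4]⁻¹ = [6, 7, 3, 4, 8, 0, 5, 1, 2]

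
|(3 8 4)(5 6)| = 6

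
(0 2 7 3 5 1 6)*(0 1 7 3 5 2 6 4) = (0 6 1 4)(2 3)(5 7)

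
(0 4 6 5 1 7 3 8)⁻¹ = (0 8 3 7 1 5 6 4)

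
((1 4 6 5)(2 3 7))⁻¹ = (1 5 6 4)(2 7 3)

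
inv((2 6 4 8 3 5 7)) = (2 7 5 3 8 4 6)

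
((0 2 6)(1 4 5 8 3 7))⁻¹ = (0 6 2)(1 7 3 8 5 4)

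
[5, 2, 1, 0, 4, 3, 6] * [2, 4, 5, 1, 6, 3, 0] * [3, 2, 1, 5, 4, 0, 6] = [5, 0, 4, 1, 6, 2, 3]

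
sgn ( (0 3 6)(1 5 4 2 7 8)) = -1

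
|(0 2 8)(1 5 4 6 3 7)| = 6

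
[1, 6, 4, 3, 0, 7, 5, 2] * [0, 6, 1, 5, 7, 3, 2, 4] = [6, 2, 7, 5, 0, 4, 3, 1]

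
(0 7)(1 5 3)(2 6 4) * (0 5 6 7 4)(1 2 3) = (0 4 3 2 7 5 1 6)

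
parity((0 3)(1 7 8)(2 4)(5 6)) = odd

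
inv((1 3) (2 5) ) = (1 3) (2 5) 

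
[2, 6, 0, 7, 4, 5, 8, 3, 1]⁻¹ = [2, 8, 0, 7, 4, 5, 1, 3, 6]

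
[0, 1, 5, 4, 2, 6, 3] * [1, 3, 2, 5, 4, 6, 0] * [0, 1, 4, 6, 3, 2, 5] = [1, 6, 5, 3, 4, 0, 2]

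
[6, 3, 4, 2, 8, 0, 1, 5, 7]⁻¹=[5, 6, 3, 1, 2, 7, 0, 8, 4]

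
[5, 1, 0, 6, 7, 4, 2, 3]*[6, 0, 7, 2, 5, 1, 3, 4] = [1, 0, 6, 3, 4, 5, 7, 2]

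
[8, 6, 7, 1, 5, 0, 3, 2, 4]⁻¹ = [5, 3, 7, 6, 8, 4, 1, 2, 0]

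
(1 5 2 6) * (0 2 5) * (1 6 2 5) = (0 5 1)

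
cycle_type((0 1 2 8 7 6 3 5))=8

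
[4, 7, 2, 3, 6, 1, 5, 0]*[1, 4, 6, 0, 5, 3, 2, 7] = [5, 7, 6, 0, 2, 4, 3, 1]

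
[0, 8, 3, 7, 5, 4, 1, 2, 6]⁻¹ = [0, 6, 7, 2, 5, 4, 8, 3, 1]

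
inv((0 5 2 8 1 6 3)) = (0 3 6 1 8 2 5)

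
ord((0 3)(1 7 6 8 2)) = 10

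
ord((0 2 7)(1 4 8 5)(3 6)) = 12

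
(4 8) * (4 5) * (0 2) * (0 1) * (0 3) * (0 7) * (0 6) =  (0 2 1 3 7 6)(4 8 5)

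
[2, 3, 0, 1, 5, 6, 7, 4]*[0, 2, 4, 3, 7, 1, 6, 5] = [4, 3, 0, 2, 1, 6, 5, 7]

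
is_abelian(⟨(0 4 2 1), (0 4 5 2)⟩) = no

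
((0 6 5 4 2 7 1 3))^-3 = (0 7 5 3 2 6 1 4)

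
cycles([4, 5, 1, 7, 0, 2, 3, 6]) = (0 4)(1 5 2)(3 7 6)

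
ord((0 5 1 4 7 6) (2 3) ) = 6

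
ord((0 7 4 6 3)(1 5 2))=15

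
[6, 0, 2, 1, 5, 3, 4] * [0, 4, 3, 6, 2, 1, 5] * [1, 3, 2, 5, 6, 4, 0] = [4, 1, 5, 6, 3, 0, 2]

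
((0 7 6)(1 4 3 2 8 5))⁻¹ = (0 6 7)(1 5 8 2 3 4)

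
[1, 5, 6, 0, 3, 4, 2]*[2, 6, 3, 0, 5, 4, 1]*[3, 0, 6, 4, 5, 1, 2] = [2, 5, 0, 6, 3, 1, 4]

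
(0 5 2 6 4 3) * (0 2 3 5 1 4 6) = (0 1 4 5 3 2)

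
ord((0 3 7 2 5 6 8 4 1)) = 9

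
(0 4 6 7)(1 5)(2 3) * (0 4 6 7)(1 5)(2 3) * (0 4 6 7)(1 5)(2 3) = (0 7 6 4)(1 5)(2 3)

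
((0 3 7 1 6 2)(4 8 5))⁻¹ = (0 2 6 1 7 3)(4 5 8)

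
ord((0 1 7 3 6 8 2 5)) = 8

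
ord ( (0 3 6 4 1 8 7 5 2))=9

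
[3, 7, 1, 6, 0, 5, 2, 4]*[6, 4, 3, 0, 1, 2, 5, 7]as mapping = [0→0, 1→7, 2→4, 3→5, 4→6, 5→2, 6→3, 7→1]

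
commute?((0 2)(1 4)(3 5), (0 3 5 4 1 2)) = no:(0 2)(1 4)(3 5)*(0 3 5 4 1 2) = (2 3 4), (0 3 5 4 1 2)*(0 2)(1 4)(3 5) = (0 5 1)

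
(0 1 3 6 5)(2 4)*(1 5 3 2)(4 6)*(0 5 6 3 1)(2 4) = (0 6 1 4)(2 3)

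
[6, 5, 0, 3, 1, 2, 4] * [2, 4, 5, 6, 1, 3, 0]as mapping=[0→0, 1→3, 2→2, 3→6, 4→4, 5→5, 6→1]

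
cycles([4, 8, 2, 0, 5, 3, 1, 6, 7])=(0 4 5 3)(1 8 7 6)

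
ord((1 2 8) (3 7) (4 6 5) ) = 6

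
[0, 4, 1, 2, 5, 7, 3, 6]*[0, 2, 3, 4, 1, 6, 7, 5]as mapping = [0→0, 1→1, 2→2, 3→3, 4→6, 5→5, 6→4, 7→7]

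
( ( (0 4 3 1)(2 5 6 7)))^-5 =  (0 1 3 4)(2 7 6 5)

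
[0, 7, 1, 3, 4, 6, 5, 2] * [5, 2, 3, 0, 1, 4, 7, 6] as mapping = [0→5, 1→6, 2→2, 3→0, 4→1, 5→7, 6→4, 7→3] 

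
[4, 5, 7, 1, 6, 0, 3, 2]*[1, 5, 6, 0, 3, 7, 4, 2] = [3, 7, 2, 5, 4, 1, 0, 6]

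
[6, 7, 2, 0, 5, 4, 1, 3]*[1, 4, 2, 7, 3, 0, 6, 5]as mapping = [0→6, 1→5, 2→2, 3→1, 4→0, 5→3, 6→4, 7→7]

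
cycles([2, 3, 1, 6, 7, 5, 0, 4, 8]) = (0 2 1 3 6)(4 7)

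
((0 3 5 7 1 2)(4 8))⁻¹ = (0 2 1 7 5 3)(4 8)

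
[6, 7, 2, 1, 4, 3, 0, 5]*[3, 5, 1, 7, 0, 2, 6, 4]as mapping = [0→6, 1→4, 2→1, 3→5, 4→0, 5→7, 6→3, 7→2]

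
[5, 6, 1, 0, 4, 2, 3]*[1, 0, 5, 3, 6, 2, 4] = [2, 4, 0, 1, 6, 5, 3]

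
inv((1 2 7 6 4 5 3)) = (1 3 5 4 6 7 2)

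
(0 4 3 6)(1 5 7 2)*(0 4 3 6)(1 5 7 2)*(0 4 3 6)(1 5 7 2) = (0 6 3 4)(1 2 7 5)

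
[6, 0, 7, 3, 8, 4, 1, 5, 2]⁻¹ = [1, 6, 8, 3, 5, 7, 0, 2, 4]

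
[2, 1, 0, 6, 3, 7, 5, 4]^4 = [0, 1, 2, 4, 7, 6, 3, 5]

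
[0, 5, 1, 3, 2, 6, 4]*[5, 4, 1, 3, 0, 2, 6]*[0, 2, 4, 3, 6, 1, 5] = [1, 4, 6, 3, 2, 5, 0]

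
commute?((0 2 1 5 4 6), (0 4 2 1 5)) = no:(0 2 1 5 4 6) * (0 4 2 1 5) = (0 1)(2 5)(4 6), (0 4 2 1 5) * (0 2 1 5 4 6) = (0 6)(1 4)(2 5)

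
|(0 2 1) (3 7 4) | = 3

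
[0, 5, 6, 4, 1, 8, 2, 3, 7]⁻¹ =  [0, 4, 6, 7, 3, 1, 2, 8, 5]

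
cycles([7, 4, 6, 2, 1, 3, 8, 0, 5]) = (0 7)(1 4)(2 6 8 5 3)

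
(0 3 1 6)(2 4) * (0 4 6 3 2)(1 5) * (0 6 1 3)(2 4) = (0 4 6 2 1)(3 5)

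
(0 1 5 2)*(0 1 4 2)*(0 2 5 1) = (0 4 5 2) 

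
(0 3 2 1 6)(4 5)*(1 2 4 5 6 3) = (0 1 3 4 6)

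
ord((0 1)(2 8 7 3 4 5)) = 6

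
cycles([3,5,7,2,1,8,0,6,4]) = (0 3 2 7 6)(1 5 8 4)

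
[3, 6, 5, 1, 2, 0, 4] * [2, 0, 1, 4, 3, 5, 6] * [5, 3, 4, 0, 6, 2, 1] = [6, 1, 2, 5, 3, 4, 0]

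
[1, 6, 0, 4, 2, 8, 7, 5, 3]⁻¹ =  [2, 0, 4, 8, 3, 7, 1, 6, 5]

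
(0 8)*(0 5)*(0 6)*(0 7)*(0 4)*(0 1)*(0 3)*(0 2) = (0 8 5 6 7 4 1 3 2)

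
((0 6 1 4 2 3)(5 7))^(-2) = (0 2 1)(3 4 6)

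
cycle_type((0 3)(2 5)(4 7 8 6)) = 2^2.4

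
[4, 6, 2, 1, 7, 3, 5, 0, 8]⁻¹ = [7, 3, 2, 5, 0, 6, 1, 4, 8]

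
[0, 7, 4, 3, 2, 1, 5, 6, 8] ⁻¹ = [0, 5, 4, 3, 2, 6, 7, 1, 8] 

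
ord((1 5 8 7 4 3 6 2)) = 8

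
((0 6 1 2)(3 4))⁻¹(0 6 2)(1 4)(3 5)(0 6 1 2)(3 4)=(0 6 1)(2 3)(4 5)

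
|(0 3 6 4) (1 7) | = 4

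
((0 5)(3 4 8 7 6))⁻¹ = (0 5)(3 6 7 8 4)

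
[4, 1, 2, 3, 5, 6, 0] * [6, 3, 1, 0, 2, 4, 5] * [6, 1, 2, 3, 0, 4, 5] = [2, 3, 1, 6, 0, 4, 5]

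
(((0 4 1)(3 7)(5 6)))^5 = (0 1 4)(3 7)(5 6)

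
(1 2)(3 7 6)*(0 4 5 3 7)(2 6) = (0 4 5 3)(1 6 7 2)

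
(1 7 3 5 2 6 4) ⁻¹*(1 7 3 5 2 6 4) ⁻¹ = (1 6 5 7 4 2 3) 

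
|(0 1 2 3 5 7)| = 6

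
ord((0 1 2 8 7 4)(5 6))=6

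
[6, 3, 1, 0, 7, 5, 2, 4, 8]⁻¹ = [3, 2, 6, 1, 7, 5, 0, 4, 8]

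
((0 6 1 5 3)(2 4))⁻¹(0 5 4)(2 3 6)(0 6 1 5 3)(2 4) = (0 1 4)(2 6 3)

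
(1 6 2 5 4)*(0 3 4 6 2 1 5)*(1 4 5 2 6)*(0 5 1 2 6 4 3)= (1 4 6 3)(2 5)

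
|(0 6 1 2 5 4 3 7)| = 8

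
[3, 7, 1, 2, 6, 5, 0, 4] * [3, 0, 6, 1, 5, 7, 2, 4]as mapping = [0→1, 1→4, 2→0, 3→6, 4→2, 5→7, 6→3, 7→5]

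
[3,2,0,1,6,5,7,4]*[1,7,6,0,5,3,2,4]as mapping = [0→0,1→6,2→1,3→7,4→2,5→3,6→4,7→5]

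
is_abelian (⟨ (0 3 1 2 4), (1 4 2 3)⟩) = no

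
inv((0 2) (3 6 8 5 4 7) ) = (0 2) (3 7 4 5 8 6) 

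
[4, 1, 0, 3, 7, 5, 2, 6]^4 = [2, 1, 6, 3, 0, 5, 7, 4]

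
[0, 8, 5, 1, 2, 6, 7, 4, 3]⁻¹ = [0, 3, 4, 8, 7, 2, 5, 6, 1]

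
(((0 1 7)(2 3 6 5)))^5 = (0 7 1)(2 3 6 5)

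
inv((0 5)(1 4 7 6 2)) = (0 5)(1 2 6 7 4)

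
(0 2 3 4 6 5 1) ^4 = (0 6 2 5 3 1 4) 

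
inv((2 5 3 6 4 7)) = (2 7 4 6 3 5)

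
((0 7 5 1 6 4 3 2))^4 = (0 6)(1 2)(3 5)(4 7)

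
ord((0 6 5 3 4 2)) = 6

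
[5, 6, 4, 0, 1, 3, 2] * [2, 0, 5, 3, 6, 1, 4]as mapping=[0→1, 1→4, 2→6, 3→2, 4→0, 5→3, 6→5]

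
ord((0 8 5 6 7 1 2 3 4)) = 9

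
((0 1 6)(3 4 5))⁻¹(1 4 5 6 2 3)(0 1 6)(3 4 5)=(0 2 4 6 5 3)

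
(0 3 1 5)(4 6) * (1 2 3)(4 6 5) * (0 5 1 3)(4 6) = (0 3 2)(1 6 4)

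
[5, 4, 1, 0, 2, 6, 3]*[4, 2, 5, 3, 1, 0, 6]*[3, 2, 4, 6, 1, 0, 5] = [3, 2, 4, 1, 0, 5, 6]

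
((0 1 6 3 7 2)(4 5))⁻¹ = (0 2 7 3 6 1)(4 5)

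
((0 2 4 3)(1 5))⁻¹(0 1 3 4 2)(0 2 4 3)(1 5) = (0 3 4 2 5)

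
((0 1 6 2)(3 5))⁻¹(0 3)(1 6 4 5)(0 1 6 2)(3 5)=(1 5)(2 4 3 6)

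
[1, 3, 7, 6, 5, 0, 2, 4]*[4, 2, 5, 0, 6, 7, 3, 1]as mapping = [0→2, 1→0, 2→1, 3→3, 4→7, 5→4, 6→5, 7→6]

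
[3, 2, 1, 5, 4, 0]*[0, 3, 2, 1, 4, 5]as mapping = [0→1, 1→2, 2→3, 3→5, 4→4, 5→0]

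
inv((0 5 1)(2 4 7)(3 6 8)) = (0 1 5)(2 7 4)(3 8 6)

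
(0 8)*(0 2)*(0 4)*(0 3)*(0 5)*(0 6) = (0 8 2 4 3 5 6)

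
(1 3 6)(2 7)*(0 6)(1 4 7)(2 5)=(0 6 4 7 5 2 1 3)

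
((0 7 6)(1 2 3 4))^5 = (0 6 7)(1 2 3 4)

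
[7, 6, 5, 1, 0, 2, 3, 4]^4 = [7, 6, 2, 1, 0, 5, 3, 4]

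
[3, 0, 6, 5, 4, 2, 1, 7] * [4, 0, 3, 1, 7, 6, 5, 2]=[1, 4, 5, 6, 7, 3, 0, 2]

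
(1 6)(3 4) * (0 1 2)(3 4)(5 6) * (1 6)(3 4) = (0 6 2)(1 5)(3 4)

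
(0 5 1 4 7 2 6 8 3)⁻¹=(0 3 8 6 2 7 4 1 5)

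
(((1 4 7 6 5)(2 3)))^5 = (2 3)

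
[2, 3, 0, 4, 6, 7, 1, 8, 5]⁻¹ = [2, 6, 0, 1, 3, 8, 4, 5, 7]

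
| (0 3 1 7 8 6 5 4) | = 8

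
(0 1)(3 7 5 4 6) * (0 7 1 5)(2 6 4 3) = (0 5 3 1 7)(2 6)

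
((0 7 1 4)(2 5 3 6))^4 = ()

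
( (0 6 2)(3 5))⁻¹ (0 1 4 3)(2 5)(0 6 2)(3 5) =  (0 3)(1 4 5 6)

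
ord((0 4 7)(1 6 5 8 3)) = 15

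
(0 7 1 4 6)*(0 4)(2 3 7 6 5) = (0 6 4 5 2 3 7 1)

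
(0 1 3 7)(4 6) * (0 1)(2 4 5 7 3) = (1 2 4 6 5 7)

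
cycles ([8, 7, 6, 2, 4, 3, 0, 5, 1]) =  (0 8 1 7 5 3 2 6)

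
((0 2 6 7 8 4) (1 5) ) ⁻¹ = (0 4 8 7 6 2) (1 5) 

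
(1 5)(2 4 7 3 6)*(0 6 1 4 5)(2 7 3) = (0 6 7 2 5 4 3 1)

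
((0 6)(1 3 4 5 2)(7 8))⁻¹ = (0 6)(1 2 5 4 3)(7 8)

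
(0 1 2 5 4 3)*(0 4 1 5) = (0 5 1 2)(3 4)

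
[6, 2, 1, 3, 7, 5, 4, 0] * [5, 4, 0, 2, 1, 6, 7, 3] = [7, 0, 4, 2, 3, 6, 1, 5] 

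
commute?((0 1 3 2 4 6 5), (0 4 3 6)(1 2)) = no:(0 1 3 2 4 6 5)*(0 4 3 6)(1 2) = (0 2 3 1 6 5 4), (0 4 3 6)(1 2)*(0 1 3 2 4 6 5) = (0 6 1 4 2 3 5)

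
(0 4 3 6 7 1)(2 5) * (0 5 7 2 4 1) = (0 1 5 4 3 6 2 7)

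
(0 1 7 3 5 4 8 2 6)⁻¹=(0 6 2 8 4 5 3 7 1)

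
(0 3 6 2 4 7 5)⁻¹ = (0 5 7 4 2 6 3)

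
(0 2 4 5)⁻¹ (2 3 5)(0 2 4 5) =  (0 4 3)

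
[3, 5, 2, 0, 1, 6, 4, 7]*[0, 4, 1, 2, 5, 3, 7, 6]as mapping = [0→2, 1→3, 2→1, 3→0, 4→4, 5→7, 6→5, 7→6]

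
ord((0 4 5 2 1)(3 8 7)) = 15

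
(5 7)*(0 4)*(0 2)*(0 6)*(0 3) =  (0 4 2 6 3) (5 7) 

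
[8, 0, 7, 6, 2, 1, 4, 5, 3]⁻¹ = [1, 5, 4, 8, 6, 7, 3, 2, 0]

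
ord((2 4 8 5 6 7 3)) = 7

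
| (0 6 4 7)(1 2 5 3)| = 4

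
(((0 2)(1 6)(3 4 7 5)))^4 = ()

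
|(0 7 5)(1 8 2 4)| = 12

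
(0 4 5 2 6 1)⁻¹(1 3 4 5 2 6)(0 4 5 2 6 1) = (0 3 5 2 6 1)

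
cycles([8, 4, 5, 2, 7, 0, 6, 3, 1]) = (0 8 1 4 7 3 2 5)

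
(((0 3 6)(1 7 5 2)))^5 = (0 6 3)(1 7 5 2)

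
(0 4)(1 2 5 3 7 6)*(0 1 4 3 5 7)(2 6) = (0 3)(1 6 4)(2 7)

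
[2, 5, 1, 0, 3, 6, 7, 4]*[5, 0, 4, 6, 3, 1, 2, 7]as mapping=[0→4, 1→1, 2→0, 3→5, 4→6, 5→2, 6→7, 7→3]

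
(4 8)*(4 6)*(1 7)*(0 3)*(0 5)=(0 3 5)(1 7)(4 8 6)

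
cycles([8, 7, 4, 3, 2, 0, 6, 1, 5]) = (0 8 5) (1 7) (2 4) 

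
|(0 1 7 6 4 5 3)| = 7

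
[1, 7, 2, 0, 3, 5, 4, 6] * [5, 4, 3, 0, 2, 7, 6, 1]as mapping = [0→4, 1→1, 2→3, 3→5, 4→0, 5→7, 6→2, 7→6]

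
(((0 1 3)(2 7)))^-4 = (0 3 1)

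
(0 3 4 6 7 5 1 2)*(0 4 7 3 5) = (0 5 1 2 4 6 3 7)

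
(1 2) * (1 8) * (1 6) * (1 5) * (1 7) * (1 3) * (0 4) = (0 4) (1 2 8 6 5 7 3) 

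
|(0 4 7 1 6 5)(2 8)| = 6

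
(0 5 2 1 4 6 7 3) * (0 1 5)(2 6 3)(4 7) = (1 7 2 5 6 4 3)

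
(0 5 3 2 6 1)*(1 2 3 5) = (0 1)(2 6)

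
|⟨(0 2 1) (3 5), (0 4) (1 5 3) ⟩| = 720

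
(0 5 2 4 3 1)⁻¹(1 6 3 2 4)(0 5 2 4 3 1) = (0 6 1 4 3)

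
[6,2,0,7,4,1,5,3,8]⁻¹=[2,5,1,7,4,6,0,3,8]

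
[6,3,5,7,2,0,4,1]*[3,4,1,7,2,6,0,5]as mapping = [0→0,1→7,2→6,3→5,4→1,5→3,6→2,7→4]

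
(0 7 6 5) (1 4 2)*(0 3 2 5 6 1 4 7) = (1 7) (2 4 5 3) 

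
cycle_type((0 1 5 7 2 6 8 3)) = 8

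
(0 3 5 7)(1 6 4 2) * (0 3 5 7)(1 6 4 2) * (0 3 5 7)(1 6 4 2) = (0 7 5 3)(1 2 4 6)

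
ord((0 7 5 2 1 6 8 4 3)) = 9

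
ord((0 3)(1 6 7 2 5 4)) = 6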